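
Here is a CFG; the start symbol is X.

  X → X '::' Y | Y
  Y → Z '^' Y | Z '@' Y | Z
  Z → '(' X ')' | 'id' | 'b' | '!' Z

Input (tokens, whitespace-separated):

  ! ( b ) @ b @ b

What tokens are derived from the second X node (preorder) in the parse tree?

[X [Y [Z ! [Z ( [X [Y [Z b]]] )]] @ [Y [Z b] @ [Y [Z b]]]]]

b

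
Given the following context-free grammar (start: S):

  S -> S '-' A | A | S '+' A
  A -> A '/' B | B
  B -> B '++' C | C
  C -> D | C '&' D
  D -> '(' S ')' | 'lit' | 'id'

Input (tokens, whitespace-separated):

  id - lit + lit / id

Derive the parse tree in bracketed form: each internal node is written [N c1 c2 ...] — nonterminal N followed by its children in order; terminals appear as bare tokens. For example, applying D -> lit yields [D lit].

S
S + A
S - A + A
A - A + A
B - A + A
C - A + A
D - A + A
id - A + A
id - B + A
id - C + A
id - D + A
id - lit + A
id - lit + A / B
id - lit + B / B
id - lit + C / B
id - lit + D / B
id - lit + lit / B
id - lit + lit / C
id - lit + lit / D
id - lit + lit / id

[S [S [S [A [B [C [D id]]]]] - [A [B [C [D lit]]]]] + [A [A [B [C [D lit]]]] / [B [C [D id]]]]]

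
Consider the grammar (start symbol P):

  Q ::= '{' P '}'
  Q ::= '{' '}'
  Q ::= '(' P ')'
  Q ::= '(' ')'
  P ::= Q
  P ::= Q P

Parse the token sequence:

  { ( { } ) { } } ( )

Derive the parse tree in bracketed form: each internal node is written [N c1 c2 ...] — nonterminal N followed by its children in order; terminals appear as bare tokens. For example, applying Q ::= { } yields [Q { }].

[P [Q { [P [Q ( [P [Q { }]] )] [P [Q { }]]] }] [P [Q ( )]]]

P
Q P
{ P } P
{ Q P } P
{ ( P ) P } P
{ ( Q ) P } P
{ ( { } ) P } P
{ ( { } ) Q } P
{ ( { } ) { } } P
{ ( { } ) { } } Q
{ ( { } ) { } } ( )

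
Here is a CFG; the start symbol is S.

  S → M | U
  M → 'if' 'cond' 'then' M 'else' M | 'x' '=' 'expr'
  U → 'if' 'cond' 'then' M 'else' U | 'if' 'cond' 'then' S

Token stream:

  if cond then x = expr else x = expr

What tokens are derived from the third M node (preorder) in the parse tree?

x = expr

[S [M if cond then [M x = expr] else [M x = expr]]]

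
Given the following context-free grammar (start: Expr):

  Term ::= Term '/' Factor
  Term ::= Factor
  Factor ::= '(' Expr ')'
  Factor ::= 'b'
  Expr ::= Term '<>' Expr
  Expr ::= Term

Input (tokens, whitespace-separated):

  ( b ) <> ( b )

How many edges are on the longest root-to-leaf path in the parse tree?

[Expr [Term [Factor ( [Expr [Term [Factor b]]] )]] <> [Expr [Term [Factor ( [Expr [Term [Factor b]]] )]]]]

7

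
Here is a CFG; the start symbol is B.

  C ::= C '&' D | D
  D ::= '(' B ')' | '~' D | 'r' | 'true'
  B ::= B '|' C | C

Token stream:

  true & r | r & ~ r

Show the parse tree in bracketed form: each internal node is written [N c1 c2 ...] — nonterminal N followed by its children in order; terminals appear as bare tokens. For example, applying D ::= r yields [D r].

[B [B [C [C [D true]] & [D r]]] | [C [C [D r]] & [D ~ [D r]]]]

B
B | C
C | C
C & D | C
D & D | C
true & D | C
true & r | C
true & r | C & D
true & r | D & D
true & r | r & D
true & r | r & ~ D
true & r | r & ~ r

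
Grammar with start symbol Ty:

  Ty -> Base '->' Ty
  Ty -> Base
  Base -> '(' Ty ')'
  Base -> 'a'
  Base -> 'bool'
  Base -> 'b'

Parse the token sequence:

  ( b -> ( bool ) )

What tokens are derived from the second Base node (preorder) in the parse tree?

b

[Ty [Base ( [Ty [Base b] -> [Ty [Base ( [Ty [Base bool]] )]]] )]]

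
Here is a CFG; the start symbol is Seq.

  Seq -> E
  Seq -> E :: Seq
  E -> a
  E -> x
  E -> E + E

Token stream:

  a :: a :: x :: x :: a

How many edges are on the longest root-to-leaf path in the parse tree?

[Seq [E a] :: [Seq [E a] :: [Seq [E x] :: [Seq [E x] :: [Seq [E a]]]]]]

6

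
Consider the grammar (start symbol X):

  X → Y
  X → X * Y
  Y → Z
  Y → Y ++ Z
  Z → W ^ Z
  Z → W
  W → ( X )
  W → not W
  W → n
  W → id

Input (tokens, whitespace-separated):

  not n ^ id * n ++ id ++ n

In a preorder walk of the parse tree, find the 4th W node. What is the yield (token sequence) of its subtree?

[X [X [Y [Z [W not [W n]] ^ [Z [W id]]]]] * [Y [Y [Y [Z [W n]]] ++ [Z [W id]]] ++ [Z [W n]]]]

n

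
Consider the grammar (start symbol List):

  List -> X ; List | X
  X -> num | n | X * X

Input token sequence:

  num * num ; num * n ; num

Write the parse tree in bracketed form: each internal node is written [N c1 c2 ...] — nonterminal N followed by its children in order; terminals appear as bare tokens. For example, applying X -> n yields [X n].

[List [X [X num] * [X num]] ; [List [X [X num] * [X n]] ; [List [X num]]]]

List
X ; List
X * X ; List
num * X ; List
num * num ; List
num * num ; X ; List
num * num ; X * X ; List
num * num ; num * X ; List
num * num ; num * n ; List
num * num ; num * n ; X
num * num ; num * n ; num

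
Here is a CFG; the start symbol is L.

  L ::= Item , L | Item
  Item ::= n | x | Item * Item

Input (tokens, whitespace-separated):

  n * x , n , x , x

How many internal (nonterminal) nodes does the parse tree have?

[L [Item [Item n] * [Item x]] , [L [Item n] , [L [Item x] , [L [Item x]]]]]

10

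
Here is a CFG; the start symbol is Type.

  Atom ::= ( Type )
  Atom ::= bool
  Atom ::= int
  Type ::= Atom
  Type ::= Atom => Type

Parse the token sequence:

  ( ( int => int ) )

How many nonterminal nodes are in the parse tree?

[Type [Atom ( [Type [Atom ( [Type [Atom int] => [Type [Atom int]]] )]] )]]

8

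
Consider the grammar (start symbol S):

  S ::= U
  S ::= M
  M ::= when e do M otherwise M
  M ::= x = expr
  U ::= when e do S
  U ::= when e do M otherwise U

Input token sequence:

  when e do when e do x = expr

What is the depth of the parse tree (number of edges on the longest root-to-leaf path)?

[S [U when e do [S [U when e do [S [M x = expr]]]]]]

6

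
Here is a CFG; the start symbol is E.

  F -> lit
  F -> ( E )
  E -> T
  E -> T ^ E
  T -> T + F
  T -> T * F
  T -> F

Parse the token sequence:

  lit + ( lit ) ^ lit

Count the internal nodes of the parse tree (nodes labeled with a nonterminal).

[E [T [T [F lit]] + [F ( [E [T [F lit]]] )]] ^ [E [T [F lit]]]]

11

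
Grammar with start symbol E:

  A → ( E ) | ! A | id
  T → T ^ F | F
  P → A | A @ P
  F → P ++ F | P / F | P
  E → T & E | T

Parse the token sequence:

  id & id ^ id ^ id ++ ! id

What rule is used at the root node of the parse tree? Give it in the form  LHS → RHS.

E → T & E

[E [T [F [P [A id]]]] & [E [T [T [T [F [P [A id]]]] ^ [F [P [A id]]]] ^ [F [P [A id]] ++ [F [P [A ! [A id]]]]]]]]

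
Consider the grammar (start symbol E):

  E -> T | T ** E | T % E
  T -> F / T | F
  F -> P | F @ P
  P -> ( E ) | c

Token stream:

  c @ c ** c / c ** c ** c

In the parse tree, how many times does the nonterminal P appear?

[E [T [F [F [P c]] @ [P c]]] ** [E [T [F [P c]] / [T [F [P c]]]] ** [E [T [F [P c]]] ** [E [T [F [P c]]]]]]]

6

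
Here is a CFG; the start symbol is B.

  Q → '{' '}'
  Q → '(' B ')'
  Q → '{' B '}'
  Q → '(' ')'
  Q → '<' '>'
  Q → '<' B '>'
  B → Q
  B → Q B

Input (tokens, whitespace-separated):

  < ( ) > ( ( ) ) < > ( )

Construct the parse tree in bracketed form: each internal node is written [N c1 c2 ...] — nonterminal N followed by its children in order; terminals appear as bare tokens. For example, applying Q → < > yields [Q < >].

[B [Q < [B [Q ( )]] >] [B [Q ( [B [Q ( )]] )] [B [Q < >] [B [Q ( )]]]]]

B
Q B
< B > B
< Q > B
< ( ) > B
< ( ) > Q B
< ( ) > ( B ) B
< ( ) > ( Q ) B
< ( ) > ( ( ) ) B
< ( ) > ( ( ) ) Q B
< ( ) > ( ( ) ) < > B
< ( ) > ( ( ) ) < > Q
< ( ) > ( ( ) ) < > ( )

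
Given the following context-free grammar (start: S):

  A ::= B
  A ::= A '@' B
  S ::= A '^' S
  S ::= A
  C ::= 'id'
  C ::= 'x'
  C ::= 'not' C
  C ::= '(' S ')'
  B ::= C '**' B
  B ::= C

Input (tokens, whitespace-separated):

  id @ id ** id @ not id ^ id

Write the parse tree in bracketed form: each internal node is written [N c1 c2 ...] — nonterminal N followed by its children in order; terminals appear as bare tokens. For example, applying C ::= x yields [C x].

[S [A [A [A [B [C id]]] @ [B [C id] ** [B [C id]]]] @ [B [C not [C id]]]] ^ [S [A [B [C id]]]]]

S
A ^ S
A @ B ^ S
A @ B @ B ^ S
B @ B @ B ^ S
C @ B @ B ^ S
id @ B @ B ^ S
id @ C ** B @ B ^ S
id @ id ** B @ B ^ S
id @ id ** C @ B ^ S
id @ id ** id @ B ^ S
id @ id ** id @ C ^ S
id @ id ** id @ not C ^ S
id @ id ** id @ not id ^ S
id @ id ** id @ not id ^ A
id @ id ** id @ not id ^ B
id @ id ** id @ not id ^ C
id @ id ** id @ not id ^ id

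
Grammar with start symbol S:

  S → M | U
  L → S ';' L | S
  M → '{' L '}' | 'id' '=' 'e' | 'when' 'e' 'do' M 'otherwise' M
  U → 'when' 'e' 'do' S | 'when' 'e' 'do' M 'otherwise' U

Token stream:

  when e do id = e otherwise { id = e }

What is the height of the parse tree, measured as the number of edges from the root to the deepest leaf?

[S [M when e do [M id = e] otherwise [M { [L [S [M id = e]]] }]]]

6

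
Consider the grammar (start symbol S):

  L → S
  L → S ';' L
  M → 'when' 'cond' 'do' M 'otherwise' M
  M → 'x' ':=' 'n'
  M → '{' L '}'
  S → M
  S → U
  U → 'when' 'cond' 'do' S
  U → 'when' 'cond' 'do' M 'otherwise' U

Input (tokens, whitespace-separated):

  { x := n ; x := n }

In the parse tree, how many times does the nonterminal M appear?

3

[S [M { [L [S [M x := n]] ; [L [S [M x := n]]]] }]]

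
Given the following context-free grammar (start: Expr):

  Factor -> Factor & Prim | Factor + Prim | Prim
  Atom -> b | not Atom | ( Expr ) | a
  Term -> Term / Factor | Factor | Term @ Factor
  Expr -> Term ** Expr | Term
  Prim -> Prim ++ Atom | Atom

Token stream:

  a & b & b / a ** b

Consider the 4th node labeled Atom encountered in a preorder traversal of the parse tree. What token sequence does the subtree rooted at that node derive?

[Expr [Term [Term [Factor [Factor [Factor [Prim [Atom a]]] & [Prim [Atom b]]] & [Prim [Atom b]]]] / [Factor [Prim [Atom a]]]] ** [Expr [Term [Factor [Prim [Atom b]]]]]]

a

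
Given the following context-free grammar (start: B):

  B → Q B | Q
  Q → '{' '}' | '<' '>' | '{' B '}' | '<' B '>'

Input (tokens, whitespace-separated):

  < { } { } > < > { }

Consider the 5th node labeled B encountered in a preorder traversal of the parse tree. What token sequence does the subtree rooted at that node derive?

{ }

[B [Q < [B [Q { }] [B [Q { }]]] >] [B [Q < >] [B [Q { }]]]]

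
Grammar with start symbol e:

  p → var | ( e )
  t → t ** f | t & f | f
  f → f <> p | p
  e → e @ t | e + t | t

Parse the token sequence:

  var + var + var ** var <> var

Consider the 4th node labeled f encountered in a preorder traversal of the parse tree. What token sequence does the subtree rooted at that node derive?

var <> var

[e [e [e [t [f [p var]]]] + [t [f [p var]]]] + [t [t [f [p var]]] ** [f [f [p var]] <> [p var]]]]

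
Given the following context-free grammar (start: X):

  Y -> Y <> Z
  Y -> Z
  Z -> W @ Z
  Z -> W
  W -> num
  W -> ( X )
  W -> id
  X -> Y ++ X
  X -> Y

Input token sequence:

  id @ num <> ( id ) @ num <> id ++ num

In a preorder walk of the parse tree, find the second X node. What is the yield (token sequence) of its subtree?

[X [Y [Y [Y [Z [W id] @ [Z [W num]]]] <> [Z [W ( [X [Y [Z [W id]]]] )] @ [Z [W num]]]] <> [Z [W id]]] ++ [X [Y [Z [W num]]]]]

id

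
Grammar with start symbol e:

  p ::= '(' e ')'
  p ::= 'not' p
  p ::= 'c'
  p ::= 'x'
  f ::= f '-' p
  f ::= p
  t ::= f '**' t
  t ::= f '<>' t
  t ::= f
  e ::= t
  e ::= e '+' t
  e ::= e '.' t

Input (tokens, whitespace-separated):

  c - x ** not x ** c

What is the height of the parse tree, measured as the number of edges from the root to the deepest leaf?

[e [t [f [f [p c]] - [p x]] ** [t [f [p not [p x]]] ** [t [f [p c]]]]]]

6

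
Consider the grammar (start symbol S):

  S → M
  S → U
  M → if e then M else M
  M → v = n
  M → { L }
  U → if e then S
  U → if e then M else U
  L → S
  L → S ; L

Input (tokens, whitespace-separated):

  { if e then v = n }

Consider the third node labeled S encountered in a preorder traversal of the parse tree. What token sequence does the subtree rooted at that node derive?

v = n

[S [M { [L [S [U if e then [S [M v = n]]]]] }]]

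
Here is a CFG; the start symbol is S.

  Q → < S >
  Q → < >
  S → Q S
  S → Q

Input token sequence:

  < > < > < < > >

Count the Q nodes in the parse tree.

[S [Q < >] [S [Q < >] [S [Q < [S [Q < >]] >]]]]

4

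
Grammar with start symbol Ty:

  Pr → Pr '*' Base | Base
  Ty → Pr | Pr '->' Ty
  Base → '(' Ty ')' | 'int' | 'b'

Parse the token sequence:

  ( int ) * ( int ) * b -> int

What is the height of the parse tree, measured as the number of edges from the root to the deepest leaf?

8

[Ty [Pr [Pr [Pr [Base ( [Ty [Pr [Base int]]] )]] * [Base ( [Ty [Pr [Base int]]] )]] * [Base b]] -> [Ty [Pr [Base int]]]]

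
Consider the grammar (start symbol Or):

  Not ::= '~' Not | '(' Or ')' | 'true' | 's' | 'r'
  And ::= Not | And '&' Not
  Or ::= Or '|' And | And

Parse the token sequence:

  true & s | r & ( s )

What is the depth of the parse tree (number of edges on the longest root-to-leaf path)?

[Or [Or [And [And [Not true]] & [Not s]]] | [And [And [Not r]] & [Not ( [Or [And [Not s]]] )]]]

6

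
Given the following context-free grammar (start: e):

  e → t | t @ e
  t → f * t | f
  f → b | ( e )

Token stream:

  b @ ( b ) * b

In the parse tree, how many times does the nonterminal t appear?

4

[e [t [f b]] @ [e [t [f ( [e [t [f b]]] )] * [t [f b]]]]]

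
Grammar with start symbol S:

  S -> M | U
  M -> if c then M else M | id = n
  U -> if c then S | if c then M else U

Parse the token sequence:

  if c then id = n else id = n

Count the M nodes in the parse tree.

[S [M if c then [M id = n] else [M id = n]]]

3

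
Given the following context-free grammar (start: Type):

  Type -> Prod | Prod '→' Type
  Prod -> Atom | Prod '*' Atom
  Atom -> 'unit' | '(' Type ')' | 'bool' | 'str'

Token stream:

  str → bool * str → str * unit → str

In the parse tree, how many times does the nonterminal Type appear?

4

[Type [Prod [Atom str]] → [Type [Prod [Prod [Atom bool]] * [Atom str]] → [Type [Prod [Prod [Atom str]] * [Atom unit]] → [Type [Prod [Atom str]]]]]]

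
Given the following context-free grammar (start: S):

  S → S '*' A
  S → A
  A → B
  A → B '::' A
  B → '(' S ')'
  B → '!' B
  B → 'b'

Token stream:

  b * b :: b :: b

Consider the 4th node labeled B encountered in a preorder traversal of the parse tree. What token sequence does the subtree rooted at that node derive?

b

[S [S [A [B b]]] * [A [B b] :: [A [B b] :: [A [B b]]]]]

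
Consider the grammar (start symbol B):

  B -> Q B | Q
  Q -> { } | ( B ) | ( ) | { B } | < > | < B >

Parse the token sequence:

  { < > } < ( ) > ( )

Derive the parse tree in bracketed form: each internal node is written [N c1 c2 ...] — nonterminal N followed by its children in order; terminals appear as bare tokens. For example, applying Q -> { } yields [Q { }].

[B [Q { [B [Q < >]] }] [B [Q < [B [Q ( )]] >] [B [Q ( )]]]]

B
Q B
{ B } B
{ Q } B
{ < > } B
{ < > } Q B
{ < > } < B > B
{ < > } < Q > B
{ < > } < ( ) > B
{ < > } < ( ) > Q
{ < > } < ( ) > ( )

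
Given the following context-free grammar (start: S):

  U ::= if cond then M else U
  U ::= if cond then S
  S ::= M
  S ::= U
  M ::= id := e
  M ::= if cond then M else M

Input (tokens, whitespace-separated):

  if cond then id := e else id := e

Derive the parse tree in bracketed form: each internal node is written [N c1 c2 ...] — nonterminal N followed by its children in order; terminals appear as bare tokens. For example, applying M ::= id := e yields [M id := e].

S
M
if cond then M else M
if cond then id := e else M
if cond then id := e else id := e

[S [M if cond then [M id := e] else [M id := e]]]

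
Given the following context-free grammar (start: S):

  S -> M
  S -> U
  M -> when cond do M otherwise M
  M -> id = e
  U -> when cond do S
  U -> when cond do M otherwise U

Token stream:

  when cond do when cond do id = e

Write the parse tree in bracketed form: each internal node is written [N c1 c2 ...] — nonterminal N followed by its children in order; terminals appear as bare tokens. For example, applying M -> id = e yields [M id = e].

S
U
when cond do S
when cond do U
when cond do when cond do S
when cond do when cond do M
when cond do when cond do id = e

[S [U when cond do [S [U when cond do [S [M id = e]]]]]]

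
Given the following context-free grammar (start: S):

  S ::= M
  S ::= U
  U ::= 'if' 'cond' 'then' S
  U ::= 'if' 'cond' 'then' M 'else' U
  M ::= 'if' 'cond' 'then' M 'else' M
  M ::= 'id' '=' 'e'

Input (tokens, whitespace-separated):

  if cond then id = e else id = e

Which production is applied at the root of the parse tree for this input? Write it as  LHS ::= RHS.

[S [M if cond then [M id = e] else [M id = e]]]

S ::= M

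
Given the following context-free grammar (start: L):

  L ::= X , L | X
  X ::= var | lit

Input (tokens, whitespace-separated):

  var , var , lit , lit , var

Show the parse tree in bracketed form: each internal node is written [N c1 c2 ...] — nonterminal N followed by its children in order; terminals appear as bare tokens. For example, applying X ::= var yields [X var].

L
X , L
var , L
var , X , L
var , var , L
var , var , X , L
var , var , lit , L
var , var , lit , X , L
var , var , lit , lit , L
var , var , lit , lit , X
var , var , lit , lit , var

[L [X var] , [L [X var] , [L [X lit] , [L [X lit] , [L [X var]]]]]]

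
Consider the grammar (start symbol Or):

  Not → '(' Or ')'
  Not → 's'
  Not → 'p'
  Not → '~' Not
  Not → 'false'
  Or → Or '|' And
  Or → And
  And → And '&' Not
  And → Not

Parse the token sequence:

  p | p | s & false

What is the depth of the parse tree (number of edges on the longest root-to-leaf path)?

[Or [Or [Or [And [Not p]]] | [And [Not p]]] | [And [And [Not s]] & [Not false]]]

5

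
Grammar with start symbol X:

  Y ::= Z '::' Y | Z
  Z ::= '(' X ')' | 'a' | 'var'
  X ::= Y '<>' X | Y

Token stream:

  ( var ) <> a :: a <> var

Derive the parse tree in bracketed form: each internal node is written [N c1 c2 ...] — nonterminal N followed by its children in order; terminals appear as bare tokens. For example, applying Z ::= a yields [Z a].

[X [Y [Z ( [X [Y [Z var]]] )]] <> [X [Y [Z a] :: [Y [Z a]]] <> [X [Y [Z var]]]]]

X
Y <> X
Z <> X
( X ) <> X
( Y ) <> X
( Z ) <> X
( var ) <> X
( var ) <> Y <> X
( var ) <> Z :: Y <> X
( var ) <> a :: Y <> X
( var ) <> a :: Z <> X
( var ) <> a :: a <> X
( var ) <> a :: a <> Y
( var ) <> a :: a <> Z
( var ) <> a :: a <> var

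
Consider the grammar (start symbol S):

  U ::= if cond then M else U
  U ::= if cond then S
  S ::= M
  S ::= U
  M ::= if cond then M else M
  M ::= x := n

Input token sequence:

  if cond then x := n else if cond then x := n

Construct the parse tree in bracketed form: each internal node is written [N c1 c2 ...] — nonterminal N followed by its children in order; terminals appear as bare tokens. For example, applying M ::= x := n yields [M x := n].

S
U
if cond then M else U
if cond then x := n else U
if cond then x := n else if cond then S
if cond then x := n else if cond then M
if cond then x := n else if cond then x := n

[S [U if cond then [M x := n] else [U if cond then [S [M x := n]]]]]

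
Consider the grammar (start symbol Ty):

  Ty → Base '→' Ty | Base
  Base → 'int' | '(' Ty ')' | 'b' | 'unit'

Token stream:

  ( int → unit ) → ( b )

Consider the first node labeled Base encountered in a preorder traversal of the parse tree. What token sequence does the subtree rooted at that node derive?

( int → unit )

[Ty [Base ( [Ty [Base int] → [Ty [Base unit]]] )] → [Ty [Base ( [Ty [Base b]] )]]]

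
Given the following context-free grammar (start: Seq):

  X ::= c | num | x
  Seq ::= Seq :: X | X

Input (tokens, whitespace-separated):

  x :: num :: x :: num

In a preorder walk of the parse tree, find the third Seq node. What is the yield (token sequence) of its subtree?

x :: num

[Seq [Seq [Seq [Seq [X x]] :: [X num]] :: [X x]] :: [X num]]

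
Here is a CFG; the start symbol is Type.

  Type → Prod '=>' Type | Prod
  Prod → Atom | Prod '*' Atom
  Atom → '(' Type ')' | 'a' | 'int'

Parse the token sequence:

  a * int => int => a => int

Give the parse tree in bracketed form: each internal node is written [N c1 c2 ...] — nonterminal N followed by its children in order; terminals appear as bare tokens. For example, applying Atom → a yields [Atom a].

[Type [Prod [Prod [Atom a]] * [Atom int]] => [Type [Prod [Atom int]] => [Type [Prod [Atom a]] => [Type [Prod [Atom int]]]]]]

Type
Prod => Type
Prod * Atom => Type
Atom * Atom => Type
a * Atom => Type
a * int => Type
a * int => Prod => Type
a * int => Atom => Type
a * int => int => Type
a * int => int => Prod => Type
a * int => int => Atom => Type
a * int => int => a => Type
a * int => int => a => Prod
a * int => int => a => Atom
a * int => int => a => int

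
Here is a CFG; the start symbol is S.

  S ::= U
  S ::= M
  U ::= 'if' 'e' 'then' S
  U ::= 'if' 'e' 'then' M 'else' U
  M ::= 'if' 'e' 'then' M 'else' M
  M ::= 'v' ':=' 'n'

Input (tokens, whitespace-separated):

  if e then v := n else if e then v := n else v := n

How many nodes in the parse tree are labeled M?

5

[S [M if e then [M v := n] else [M if e then [M v := n] else [M v := n]]]]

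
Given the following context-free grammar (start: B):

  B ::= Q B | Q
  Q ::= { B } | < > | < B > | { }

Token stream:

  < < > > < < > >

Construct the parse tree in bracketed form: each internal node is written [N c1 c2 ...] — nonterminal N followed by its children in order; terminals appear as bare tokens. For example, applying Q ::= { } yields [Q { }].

B
Q B
< B > B
< Q > B
< < > > B
< < > > Q
< < > > < B >
< < > > < Q >
< < > > < < > >

[B [Q < [B [Q < >]] >] [B [Q < [B [Q < >]] >]]]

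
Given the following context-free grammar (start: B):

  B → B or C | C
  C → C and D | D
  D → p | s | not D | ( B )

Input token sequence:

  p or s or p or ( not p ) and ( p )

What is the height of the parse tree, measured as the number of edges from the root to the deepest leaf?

8

[B [B [B [B [C [D p]]] or [C [D s]]] or [C [D p]]] or [C [C [D ( [B [C [D not [D p]]]] )]] and [D ( [B [C [D p]]] )]]]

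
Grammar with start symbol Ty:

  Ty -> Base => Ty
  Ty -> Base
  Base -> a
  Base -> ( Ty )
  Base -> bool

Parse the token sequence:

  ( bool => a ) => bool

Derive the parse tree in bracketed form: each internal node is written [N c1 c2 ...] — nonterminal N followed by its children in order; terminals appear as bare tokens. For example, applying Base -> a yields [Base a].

[Ty [Base ( [Ty [Base bool] => [Ty [Base a]]] )] => [Ty [Base bool]]]

Ty
Base => Ty
( Ty ) => Ty
( Base => Ty ) => Ty
( bool => Ty ) => Ty
( bool => Base ) => Ty
( bool => a ) => Ty
( bool => a ) => Base
( bool => a ) => bool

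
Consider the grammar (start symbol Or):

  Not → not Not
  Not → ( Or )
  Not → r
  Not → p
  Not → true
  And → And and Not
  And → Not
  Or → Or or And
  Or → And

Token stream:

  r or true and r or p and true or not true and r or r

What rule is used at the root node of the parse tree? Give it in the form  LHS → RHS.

[Or [Or [Or [Or [Or [And [Not r]]] or [And [And [Not true]] and [Not r]]] or [And [And [Not p]] and [Not true]]] or [And [And [Not not [Not true]]] and [Not r]]] or [And [Not r]]]

Or → Or or And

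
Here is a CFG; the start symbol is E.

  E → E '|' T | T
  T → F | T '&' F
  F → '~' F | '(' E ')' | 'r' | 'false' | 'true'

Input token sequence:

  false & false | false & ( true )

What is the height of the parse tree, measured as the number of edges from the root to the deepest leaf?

6

[E [E [T [T [F false]] & [F false]]] | [T [T [F false]] & [F ( [E [T [F true]]] )]]]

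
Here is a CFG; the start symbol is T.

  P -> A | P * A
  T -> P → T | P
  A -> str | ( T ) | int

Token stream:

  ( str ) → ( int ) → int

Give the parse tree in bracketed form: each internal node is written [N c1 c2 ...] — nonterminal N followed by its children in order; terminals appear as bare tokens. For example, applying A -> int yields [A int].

[T [P [A ( [T [P [A str]]] )]] → [T [P [A ( [T [P [A int]]] )]] → [T [P [A int]]]]]

T
P → T
A → T
( T ) → T
( P ) → T
( A ) → T
( str ) → T
( str ) → P → T
( str ) → A → T
( str ) → ( T ) → T
( str ) → ( P ) → T
( str ) → ( A ) → T
( str ) → ( int ) → T
( str ) → ( int ) → P
( str ) → ( int ) → A
( str ) → ( int ) → int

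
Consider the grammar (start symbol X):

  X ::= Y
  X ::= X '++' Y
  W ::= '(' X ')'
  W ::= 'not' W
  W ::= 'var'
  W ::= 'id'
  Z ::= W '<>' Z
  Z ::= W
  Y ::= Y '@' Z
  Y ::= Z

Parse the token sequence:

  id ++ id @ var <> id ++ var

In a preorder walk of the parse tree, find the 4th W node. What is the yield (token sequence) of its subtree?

id

[X [X [X [Y [Z [W id]]]] ++ [Y [Y [Z [W id]]] @ [Z [W var] <> [Z [W id]]]]] ++ [Y [Z [W var]]]]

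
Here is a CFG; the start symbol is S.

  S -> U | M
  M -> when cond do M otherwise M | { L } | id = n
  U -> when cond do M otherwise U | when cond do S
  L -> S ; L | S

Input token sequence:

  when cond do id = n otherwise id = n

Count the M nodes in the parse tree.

[S [M when cond do [M id = n] otherwise [M id = n]]]

3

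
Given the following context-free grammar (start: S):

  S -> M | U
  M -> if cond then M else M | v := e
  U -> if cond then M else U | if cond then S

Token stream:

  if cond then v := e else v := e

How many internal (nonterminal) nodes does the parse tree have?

4

[S [M if cond then [M v := e] else [M v := e]]]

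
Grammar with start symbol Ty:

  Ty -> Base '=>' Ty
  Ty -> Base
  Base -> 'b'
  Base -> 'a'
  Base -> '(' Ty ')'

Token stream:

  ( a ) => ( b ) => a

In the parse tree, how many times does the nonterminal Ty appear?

[Ty [Base ( [Ty [Base a]] )] => [Ty [Base ( [Ty [Base b]] )] => [Ty [Base a]]]]

5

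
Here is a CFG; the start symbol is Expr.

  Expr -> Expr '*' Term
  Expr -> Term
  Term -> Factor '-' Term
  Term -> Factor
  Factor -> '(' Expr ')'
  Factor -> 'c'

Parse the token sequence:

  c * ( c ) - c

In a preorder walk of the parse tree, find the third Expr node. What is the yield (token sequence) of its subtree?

c

[Expr [Expr [Term [Factor c]]] * [Term [Factor ( [Expr [Term [Factor c]]] )] - [Term [Factor c]]]]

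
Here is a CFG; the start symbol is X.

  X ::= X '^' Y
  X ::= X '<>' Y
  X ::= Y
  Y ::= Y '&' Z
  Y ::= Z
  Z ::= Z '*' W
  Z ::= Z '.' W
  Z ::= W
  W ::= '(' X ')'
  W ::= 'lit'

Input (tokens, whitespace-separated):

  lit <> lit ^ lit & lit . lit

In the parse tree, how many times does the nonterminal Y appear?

[X [X [X [Y [Z [W lit]]]] <> [Y [Z [W lit]]]] ^ [Y [Y [Z [W lit]]] & [Z [Z [W lit]] . [W lit]]]]

4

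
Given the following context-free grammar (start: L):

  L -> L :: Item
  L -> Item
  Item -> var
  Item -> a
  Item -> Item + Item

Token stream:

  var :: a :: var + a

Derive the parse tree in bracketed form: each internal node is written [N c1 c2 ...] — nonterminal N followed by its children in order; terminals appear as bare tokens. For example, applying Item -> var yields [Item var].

[L [L [L [Item var]] :: [Item a]] :: [Item [Item var] + [Item a]]]

L
L :: Item
L :: Item :: Item
Item :: Item :: Item
var :: Item :: Item
var :: a :: Item
var :: a :: Item + Item
var :: a :: var + Item
var :: a :: var + a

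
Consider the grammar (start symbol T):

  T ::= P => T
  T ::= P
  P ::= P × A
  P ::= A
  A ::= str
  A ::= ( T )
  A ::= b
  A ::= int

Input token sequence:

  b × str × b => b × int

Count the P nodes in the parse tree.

[T [P [P [P [A b]] × [A str]] × [A b]] => [T [P [P [A b]] × [A int]]]]

5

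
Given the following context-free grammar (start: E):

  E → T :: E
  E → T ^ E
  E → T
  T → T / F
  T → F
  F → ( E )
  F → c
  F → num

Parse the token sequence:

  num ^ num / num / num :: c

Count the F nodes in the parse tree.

5

[E [T [F num]] ^ [E [T [T [T [F num]] / [F num]] / [F num]] :: [E [T [F c]]]]]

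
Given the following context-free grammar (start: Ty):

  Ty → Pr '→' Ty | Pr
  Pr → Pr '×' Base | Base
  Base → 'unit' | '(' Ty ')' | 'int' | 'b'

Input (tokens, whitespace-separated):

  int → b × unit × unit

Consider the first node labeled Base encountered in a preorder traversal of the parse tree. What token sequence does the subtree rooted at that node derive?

int

[Ty [Pr [Base int]] → [Ty [Pr [Pr [Pr [Base b]] × [Base unit]] × [Base unit]]]]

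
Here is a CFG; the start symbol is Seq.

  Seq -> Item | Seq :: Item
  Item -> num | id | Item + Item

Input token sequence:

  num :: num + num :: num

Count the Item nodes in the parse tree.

[Seq [Seq [Seq [Item num]] :: [Item [Item num] + [Item num]]] :: [Item num]]

5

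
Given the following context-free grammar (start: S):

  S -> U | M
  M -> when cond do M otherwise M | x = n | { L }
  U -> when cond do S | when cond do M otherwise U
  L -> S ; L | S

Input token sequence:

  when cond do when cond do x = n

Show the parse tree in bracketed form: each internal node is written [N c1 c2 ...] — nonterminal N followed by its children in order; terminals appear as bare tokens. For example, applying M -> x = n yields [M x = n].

[S [U when cond do [S [U when cond do [S [M x = n]]]]]]

S
U
when cond do S
when cond do U
when cond do when cond do S
when cond do when cond do M
when cond do when cond do x = n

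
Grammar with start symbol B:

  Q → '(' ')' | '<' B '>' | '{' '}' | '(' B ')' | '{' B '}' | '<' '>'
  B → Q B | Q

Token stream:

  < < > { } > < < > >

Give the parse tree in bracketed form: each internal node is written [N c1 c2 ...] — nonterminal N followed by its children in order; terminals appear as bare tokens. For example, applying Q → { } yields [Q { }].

B
Q B
< B > B
< Q B > B
< < > B > B
< < > Q > B
< < > { } > B
< < > { } > Q
< < > { } > < B >
< < > { } > < Q >
< < > { } > < < > >

[B [Q < [B [Q < >] [B [Q { }]]] >] [B [Q < [B [Q < >]] >]]]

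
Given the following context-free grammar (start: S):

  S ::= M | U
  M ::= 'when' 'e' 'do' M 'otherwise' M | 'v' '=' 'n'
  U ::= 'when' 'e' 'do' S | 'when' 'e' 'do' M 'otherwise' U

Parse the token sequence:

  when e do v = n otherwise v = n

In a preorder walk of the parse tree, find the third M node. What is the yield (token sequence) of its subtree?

[S [M when e do [M v = n] otherwise [M v = n]]]

v = n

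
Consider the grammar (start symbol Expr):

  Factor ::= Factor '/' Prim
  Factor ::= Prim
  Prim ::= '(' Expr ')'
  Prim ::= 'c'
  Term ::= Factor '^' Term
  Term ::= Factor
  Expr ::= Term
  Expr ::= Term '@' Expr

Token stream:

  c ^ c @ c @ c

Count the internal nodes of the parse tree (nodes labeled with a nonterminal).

[Expr [Term [Factor [Prim c]] ^ [Term [Factor [Prim c]]]] @ [Expr [Term [Factor [Prim c]]] @ [Expr [Term [Factor [Prim c]]]]]]

15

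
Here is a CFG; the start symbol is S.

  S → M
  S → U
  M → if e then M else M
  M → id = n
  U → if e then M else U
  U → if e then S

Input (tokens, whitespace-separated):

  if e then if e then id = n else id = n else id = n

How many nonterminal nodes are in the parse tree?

[S [M if e then [M if e then [M id = n] else [M id = n]] else [M id = n]]]

6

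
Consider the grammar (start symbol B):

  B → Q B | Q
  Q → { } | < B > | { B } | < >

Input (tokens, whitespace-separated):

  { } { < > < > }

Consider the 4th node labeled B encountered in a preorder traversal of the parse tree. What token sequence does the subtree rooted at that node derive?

< >

[B [Q { }] [B [Q { [B [Q < >] [B [Q < >]]] }]]]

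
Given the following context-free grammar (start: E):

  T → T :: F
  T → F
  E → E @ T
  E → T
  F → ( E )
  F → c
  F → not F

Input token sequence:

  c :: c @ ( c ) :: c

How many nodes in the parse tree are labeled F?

[E [E [T [T [F c]] :: [F c]]] @ [T [T [F ( [E [T [F c]]] )]] :: [F c]]]

5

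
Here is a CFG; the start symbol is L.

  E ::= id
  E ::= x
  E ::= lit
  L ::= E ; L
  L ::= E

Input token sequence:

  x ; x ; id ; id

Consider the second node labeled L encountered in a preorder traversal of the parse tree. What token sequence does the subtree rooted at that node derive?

x ; id ; id

[L [E x] ; [L [E x] ; [L [E id] ; [L [E id]]]]]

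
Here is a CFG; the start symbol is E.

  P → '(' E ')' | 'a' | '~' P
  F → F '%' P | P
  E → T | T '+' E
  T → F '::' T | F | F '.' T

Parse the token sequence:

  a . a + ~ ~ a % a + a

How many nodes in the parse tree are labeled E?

3

[E [T [F [P a]] . [T [F [P a]]]] + [E [T [F [F [P ~ [P ~ [P a]]]] % [P a]]] + [E [T [F [P a]]]]]]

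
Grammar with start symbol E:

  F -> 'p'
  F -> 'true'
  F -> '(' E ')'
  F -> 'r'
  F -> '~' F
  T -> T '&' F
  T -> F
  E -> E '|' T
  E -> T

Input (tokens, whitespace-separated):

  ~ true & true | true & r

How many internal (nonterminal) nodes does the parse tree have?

11

[E [E [T [T [F ~ [F true]]] & [F true]]] | [T [T [F true]] & [F r]]]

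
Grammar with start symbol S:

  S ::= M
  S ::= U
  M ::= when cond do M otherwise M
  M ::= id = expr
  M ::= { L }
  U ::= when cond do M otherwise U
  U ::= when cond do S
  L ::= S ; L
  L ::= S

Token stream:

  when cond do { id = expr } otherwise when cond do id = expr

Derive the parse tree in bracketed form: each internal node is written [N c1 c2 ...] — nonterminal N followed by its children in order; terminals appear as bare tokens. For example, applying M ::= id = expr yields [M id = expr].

[S [U when cond do [M { [L [S [M id = expr]]] }] otherwise [U when cond do [S [M id = expr]]]]]

S
U
when cond do M otherwise U
when cond do { L } otherwise U
when cond do { S } otherwise U
when cond do { M } otherwise U
when cond do { id = expr } otherwise U
when cond do { id = expr } otherwise when cond do S
when cond do { id = expr } otherwise when cond do M
when cond do { id = expr } otherwise when cond do id = expr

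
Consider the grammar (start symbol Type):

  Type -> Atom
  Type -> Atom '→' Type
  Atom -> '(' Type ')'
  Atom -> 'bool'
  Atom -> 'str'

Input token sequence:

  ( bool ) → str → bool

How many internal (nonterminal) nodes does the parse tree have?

[Type [Atom ( [Type [Atom bool]] )] → [Type [Atom str] → [Type [Atom bool]]]]

8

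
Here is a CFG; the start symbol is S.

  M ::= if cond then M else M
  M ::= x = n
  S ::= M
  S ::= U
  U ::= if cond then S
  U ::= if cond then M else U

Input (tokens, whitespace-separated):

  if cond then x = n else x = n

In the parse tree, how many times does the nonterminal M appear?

[S [M if cond then [M x = n] else [M x = n]]]

3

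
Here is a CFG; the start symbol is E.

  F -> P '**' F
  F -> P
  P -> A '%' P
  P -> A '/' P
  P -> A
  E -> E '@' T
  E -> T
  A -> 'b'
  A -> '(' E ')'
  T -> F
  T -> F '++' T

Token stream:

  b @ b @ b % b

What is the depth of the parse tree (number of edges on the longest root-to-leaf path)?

[E [E [E [T [F [P [A b]]]]] @ [T [F [P [A b]]]]] @ [T [F [P [A b] % [P [A b]]]]]]

7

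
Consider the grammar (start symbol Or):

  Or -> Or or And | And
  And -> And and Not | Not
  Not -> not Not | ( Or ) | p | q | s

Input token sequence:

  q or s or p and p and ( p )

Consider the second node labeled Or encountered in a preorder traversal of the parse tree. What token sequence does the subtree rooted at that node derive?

[Or [Or [Or [And [Not q]]] or [And [Not s]]] or [And [And [And [Not p]] and [Not p]] and [Not ( [Or [And [Not p]]] )]]]

q or s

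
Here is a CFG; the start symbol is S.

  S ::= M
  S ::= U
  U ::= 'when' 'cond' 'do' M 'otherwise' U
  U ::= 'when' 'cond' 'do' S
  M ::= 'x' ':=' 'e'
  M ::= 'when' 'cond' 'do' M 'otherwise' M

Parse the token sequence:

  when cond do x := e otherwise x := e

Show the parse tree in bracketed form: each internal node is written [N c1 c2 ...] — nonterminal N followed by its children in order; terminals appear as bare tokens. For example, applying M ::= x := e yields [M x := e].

S
M
when cond do M otherwise M
when cond do x := e otherwise M
when cond do x := e otherwise x := e

[S [M when cond do [M x := e] otherwise [M x := e]]]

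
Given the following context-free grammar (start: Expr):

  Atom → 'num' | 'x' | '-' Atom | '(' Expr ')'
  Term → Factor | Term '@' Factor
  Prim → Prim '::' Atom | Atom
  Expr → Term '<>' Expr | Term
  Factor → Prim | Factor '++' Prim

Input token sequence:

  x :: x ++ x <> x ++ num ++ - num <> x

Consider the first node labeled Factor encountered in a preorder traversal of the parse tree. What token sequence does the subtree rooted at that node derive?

x :: x ++ x

[Expr [Term [Factor [Factor [Prim [Prim [Atom x]] :: [Atom x]]] ++ [Prim [Atom x]]]] <> [Expr [Term [Factor [Factor [Factor [Prim [Atom x]]] ++ [Prim [Atom num]]] ++ [Prim [Atom - [Atom num]]]]] <> [Expr [Term [Factor [Prim [Atom x]]]]]]]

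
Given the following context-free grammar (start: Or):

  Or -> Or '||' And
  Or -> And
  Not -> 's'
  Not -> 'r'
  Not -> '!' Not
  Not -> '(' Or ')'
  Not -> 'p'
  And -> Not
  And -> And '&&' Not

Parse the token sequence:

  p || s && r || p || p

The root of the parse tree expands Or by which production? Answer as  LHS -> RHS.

Or -> Or '||' And

[Or [Or [Or [Or [And [Not p]]] || [And [And [Not s]] && [Not r]]] || [And [Not p]]] || [And [Not p]]]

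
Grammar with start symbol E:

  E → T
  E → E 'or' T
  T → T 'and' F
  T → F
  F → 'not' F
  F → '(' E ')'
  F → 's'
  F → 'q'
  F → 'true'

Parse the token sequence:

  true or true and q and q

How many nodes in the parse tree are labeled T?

[E [E [T [F true]]] or [T [T [T [F true]] and [F q]] and [F q]]]

4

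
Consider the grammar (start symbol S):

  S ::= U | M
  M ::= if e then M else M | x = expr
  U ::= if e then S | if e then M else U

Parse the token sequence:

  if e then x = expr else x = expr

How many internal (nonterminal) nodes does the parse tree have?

[S [M if e then [M x = expr] else [M x = expr]]]

4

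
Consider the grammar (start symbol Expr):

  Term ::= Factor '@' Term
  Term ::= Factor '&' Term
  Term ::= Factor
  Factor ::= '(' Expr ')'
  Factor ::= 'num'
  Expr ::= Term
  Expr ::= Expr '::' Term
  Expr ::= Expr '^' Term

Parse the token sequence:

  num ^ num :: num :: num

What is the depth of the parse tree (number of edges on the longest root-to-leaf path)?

6

[Expr [Expr [Expr [Expr [Term [Factor num]]] ^ [Term [Factor num]]] :: [Term [Factor num]]] :: [Term [Factor num]]]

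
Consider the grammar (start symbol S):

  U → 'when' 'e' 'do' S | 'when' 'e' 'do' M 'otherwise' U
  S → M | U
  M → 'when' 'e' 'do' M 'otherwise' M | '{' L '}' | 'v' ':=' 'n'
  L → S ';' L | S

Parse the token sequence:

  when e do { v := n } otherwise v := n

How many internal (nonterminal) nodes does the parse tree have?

7

[S [M when e do [M { [L [S [M v := n]]] }] otherwise [M v := n]]]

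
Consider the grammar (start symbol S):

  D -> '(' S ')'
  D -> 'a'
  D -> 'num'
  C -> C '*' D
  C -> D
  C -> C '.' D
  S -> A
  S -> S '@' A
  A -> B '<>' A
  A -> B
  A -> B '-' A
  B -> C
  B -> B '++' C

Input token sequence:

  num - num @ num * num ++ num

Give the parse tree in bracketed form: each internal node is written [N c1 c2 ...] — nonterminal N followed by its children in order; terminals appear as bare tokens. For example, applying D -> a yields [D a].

[S [S [A [B [C [D num]]] - [A [B [C [D num]]]]]] @ [A [B [B [C [C [D num]] * [D num]]] ++ [C [D num]]]]]

S
S @ A
A @ A
B - A @ A
C - A @ A
D - A @ A
num - A @ A
num - B @ A
num - C @ A
num - D @ A
num - num @ A
num - num @ B
num - num @ B ++ C
num - num @ C ++ C
num - num @ C * D ++ C
num - num @ D * D ++ C
num - num @ num * D ++ C
num - num @ num * num ++ C
num - num @ num * num ++ D
num - num @ num * num ++ num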